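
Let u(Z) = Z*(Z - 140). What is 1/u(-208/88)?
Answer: 121/40716 ≈ 0.0029718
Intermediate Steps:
u(Z) = Z*(-140 + Z)
1/u(-208/88) = 1/((-208/88)*(-140 - 208/88)) = 1/((-208*1/88)*(-140 - 208*1/88)) = 1/(-26*(-140 - 26/11)/11) = 1/(-26/11*(-1566/11)) = 1/(40716/121) = 121/40716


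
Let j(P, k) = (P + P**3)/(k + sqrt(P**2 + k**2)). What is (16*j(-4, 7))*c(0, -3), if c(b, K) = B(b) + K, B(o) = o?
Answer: -1428 + 204*sqrt(65) ≈ 216.70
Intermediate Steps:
c(b, K) = K + b (c(b, K) = b + K = K + b)
j(P, k) = (P + P**3)/(k + sqrt(P**2 + k**2))
(16*j(-4, 7))*c(0, -3) = (16*((-4 + (-4)**3)/(7 + sqrt((-4)**2 + 7**2))))*(-3 + 0) = (16*((-4 - 64)/(7 + sqrt(16 + 49))))*(-3) = (16*(-68/(7 + sqrt(65))))*(-3) = -1088/(7 + sqrt(65))*(-3) = 3264/(7 + sqrt(65))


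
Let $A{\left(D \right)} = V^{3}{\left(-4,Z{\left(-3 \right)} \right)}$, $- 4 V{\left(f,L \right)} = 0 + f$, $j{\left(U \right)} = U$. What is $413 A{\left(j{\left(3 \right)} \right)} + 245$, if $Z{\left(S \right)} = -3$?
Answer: $658$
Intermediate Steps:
$V{\left(f,L \right)} = - \frac{f}{4}$ ($V{\left(f,L \right)} = - \frac{0 + f}{4} = - \frac{f}{4}$)
$A{\left(D \right)} = 1$ ($A{\left(D \right)} = \left(\left(- \frac{1}{4}\right) \left(-4\right)\right)^{3} = 1^{3} = 1$)
$413 A{\left(j{\left(3 \right)} \right)} + 245 = 413 \cdot 1 + 245 = 413 + 245 = 658$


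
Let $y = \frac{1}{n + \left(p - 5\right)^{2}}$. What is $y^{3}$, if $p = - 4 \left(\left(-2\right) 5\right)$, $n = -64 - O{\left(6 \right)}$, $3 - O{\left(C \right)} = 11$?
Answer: $\frac{1}{1597509809} \approx 6.2597 \cdot 10^{-10}$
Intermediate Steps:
$O{\left(C \right)} = -8$ ($O{\left(C \right)} = 3 - 11 = -8$)
$n = -56$ ($n = -64 - -8 = -64 + 8 = -56$)
$p = 40$ ($p = \left(-4\right) \left(-10\right) = 40$)
$y = \frac{1}{1169}$ ($y = \frac{1}{-56 + \left(40 - 5\right)^{2}} = \frac{1}{-56 + 35^{2}} = \frac{1}{-56 + 1225} = \frac{1}{1169} \approx 0.00085543$)
$y^{3} = \left(\frac{1}{1169}\right)^{3} = \frac{1}{1597509809}$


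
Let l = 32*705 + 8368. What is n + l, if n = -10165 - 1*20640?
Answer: 123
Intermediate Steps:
n = -30805 (n = -10165 - 20640 = -30805)
l = 30928 (l = 22560 + 8368 = 30928)
n + l = -30805 + 30928 = 123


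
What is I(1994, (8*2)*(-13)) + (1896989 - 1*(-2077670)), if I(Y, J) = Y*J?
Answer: 3559907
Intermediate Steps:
I(Y, J) = J*Y
I(1994, (8*2)*(-13)) + (1896989 - 1*(-2077670)) = ((8*2)*(-13))*1994 + (1896989 - 1*(-2077670)) = (16*(-13))*1994 + (1896989 + 2077670) = -208*1994 + 3974659 = -414752 + 3974659 = 3559907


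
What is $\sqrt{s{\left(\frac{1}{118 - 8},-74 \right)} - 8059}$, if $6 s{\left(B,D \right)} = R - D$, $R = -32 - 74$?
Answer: $\frac{i \sqrt{72579}}{3} \approx 89.802 i$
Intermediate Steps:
$R = -106$ ($R = -32 - 74 = -106$)
$s{\left(B,D \right)} = - \frac{53}{3} - \frac{D}{6}$ ($s{\left(B,D \right)} = \frac{-106 - D}{6} = - \frac{53}{3} - \frac{D}{6}$)
$\sqrt{s{\left(\frac{1}{118 - 8},-74 \right)} - 8059} = \sqrt{\left(- \frac{53}{3} - - \frac{37}{3}\right) - 8059} = \sqrt{\left(- \frac{53}{3} + \frac{37}{3}\right) - 8059} = \sqrt{- \frac{16}{3} - 8059} = \sqrt{- \frac{24193}{3}} = \frac{i \sqrt{72579}}{3}$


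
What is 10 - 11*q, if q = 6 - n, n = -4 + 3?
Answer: -67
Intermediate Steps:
n = -1
q = 7 (q = 6 - 1*(-1) = 6 + 1 = 7)
10 - 11*q = 10 - 11*7 = 10 - 77 = -67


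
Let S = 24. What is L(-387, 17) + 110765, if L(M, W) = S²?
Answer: 111341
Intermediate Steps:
L(M, W) = 576 (L(M, W) = 24² = 576)
L(-387, 17) + 110765 = 576 + 110765 = 111341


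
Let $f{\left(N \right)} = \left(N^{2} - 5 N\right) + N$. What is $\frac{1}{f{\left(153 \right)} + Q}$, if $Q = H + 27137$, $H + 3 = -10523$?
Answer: $\frac{1}{39408} \approx 2.5376 \cdot 10^{-5}$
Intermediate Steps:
$f{\left(N \right)} = N^{2} - 4 N$
$H = -10526$ ($H = -3 - 10523 = -10526$)
$Q = 16611$ ($Q = -10526 + 27137 = 16611$)
$\frac{1}{f{\left(153 \right)} + Q} = \frac{1}{153 \left(-4 + 153\right) + 16611} = \frac{1}{153 \cdot 149 + 16611} = \frac{1}{22797 + 16611} = \frac{1}{39408}$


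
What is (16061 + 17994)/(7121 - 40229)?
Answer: -34055/33108 ≈ -1.0286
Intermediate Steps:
(16061 + 17994)/(7121 - 40229) = 34055/(-33108) = 34055*(-1/33108) = -34055/33108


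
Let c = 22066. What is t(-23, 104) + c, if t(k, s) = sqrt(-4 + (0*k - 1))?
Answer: 22066 + I*sqrt(5) ≈ 22066.0 + 2.2361*I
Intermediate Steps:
t(k, s) = I*sqrt(5) (t(k, s) = sqrt(-4 + (0 - 1)) = sqrt(-4 - 1) = sqrt(-5) = I*sqrt(5))
t(-23, 104) + c = I*sqrt(5) + 22066 = 22066 + I*sqrt(5)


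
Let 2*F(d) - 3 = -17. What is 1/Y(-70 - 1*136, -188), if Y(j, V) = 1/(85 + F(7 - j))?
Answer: 78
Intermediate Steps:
F(d) = -7 (F(d) = 3/2 + (½)*(-17) = 3/2 - 17/2 = -7)
Y(j, V) = 1/78 (Y(j, V) = 1/(85 - 7) = 1/78)
1/Y(-70 - 1*136, -188) = 1/(1/78) = 78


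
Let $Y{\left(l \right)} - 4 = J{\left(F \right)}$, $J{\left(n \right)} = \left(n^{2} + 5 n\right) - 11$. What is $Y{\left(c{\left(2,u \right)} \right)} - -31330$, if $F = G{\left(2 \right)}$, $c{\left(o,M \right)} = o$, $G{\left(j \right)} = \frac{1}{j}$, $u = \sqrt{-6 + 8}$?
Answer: $\frac{125303}{4} \approx 31326.0$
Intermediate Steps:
$u = \sqrt{2} \approx 1.4142$
$F = \frac{1}{2} \approx 0.5$
$J{\left(n \right)} = -11 + n^{2} + 5 n$
$Y{\left(l \right)} = - \frac{17}{4}$ ($Y{\left(l \right)} = 4 + \left(-11 + \left(\frac{1}{2}\right)^{2} + 5 \cdot \frac{1}{2}\right) = 4 + \left(-11 + \frac{1}{4} + \frac{5}{2}\right) = 4 - \frac{33}{4} = - \frac{17}{4}$)
$Y{\left(c{\left(2,u \right)} \right)} - -31330 = - \frac{17}{4} - -31330 = - \frac{17}{4} + 31330 = \frac{125303}{4}$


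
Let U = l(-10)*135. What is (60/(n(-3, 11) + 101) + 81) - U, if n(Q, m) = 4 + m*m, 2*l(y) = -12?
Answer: 100713/113 ≈ 891.27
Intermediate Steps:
l(y) = -6 (l(y) = (½)*(-12) = -6)
n(Q, m) = 4 + m²
U = -810 (U = -6*135 = -810)
(60/(n(-3, 11) + 101) + 81) - U = (60/((4 + 11²) + 101) + 81) - 1*(-810) = (60/((4 + 121) + 101) + 81) + 810 = (60/(125 + 101) + 81) + 810 = (60/226 + 81) + 810 = (60*(1/226) + 81) + 810 = (30/113 + 81) + 810 = 9183/113 + 810 = 100713/113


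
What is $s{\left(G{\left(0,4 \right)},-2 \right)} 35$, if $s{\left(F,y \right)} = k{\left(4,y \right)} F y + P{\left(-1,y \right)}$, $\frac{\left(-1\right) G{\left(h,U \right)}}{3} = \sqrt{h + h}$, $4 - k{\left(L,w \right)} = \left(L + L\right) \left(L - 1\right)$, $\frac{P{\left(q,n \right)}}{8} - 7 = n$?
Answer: $1400$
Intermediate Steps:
$P{\left(q,n \right)} = 56 + 8 n$
$k{\left(L,w \right)} = 4 - 2 L \left(-1 + L\right)$ ($k{\left(L,w \right)} = 4 - \left(L + L\right) \left(L - 1\right) = 4 - 2 L \left(-1 + L\right)$)
$G{\left(h,U \right)} = - 3 \sqrt{2} \sqrt{h}$ ($G{\left(h,U \right)} = - 3 \sqrt{h + h} = - 3 \sqrt{2 h} = - 3 \sqrt{2} \sqrt{h}$)
$s{\left(F,y \right)} = 56 + 8 y - 20 F y$ ($s{\left(F,y \right)} = \left(4 - 2 \cdot 4^{2} + 2 \cdot 4\right) F y + \left(56 + 8 y\right) = \left(4 - 32 + 8\right) F y + \left(56 + 8 y\right) = - 20 F y + \left(56 + 8 y\right) = 56 + 8 y - 20 F y$)
$s{\left(G{\left(0,4 \right)},-2 \right)} 35 = \left(56 + 8 \left(-2\right) - 20 \left(- 3 \sqrt{2} \sqrt{0}\right) \left(-2\right)\right) 35 = \left(56 - 16 - 20 \left(\left(-3\right) \sqrt{2} \cdot 0\right) \left(-2\right)\right) 35 = \left(56 - 16 - 0 \left(-2\right)\right) 35 = \left(56 - 16 + 0\right) 35 = 40 \cdot 35 = 1400$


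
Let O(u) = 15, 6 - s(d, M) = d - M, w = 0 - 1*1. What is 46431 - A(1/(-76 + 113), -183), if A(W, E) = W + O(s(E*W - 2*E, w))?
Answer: 1717391/37 ≈ 46416.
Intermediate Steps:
w = -1 (w = 0 - 1 = -1)
s(d, M) = 6 + M - d (s(d, M) = 6 - (d - M) = 6 + (M - d) = 6 + M - d)
A(W, E) = 15 + W (A(W, E) = W + 15 = 15 + W)
46431 - A(1/(-76 + 113), -183) = 46431 - (15 + 1/(-76 + 113)) = 46431 - (15 + 1/37) = 46431 - 1*556/37 = 46431 - 556/37 = 1717391/37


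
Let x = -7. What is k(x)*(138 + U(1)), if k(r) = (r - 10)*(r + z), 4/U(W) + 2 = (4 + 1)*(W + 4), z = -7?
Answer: 756364/23 ≈ 32885.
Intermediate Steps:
U(W) = 4/(18 + 5*W) (U(W) = 4/(-2 + (4 + 1)*(W + 4)) = 4/(-2 + 5*(4 + W)) = 4/(-2 + (20 + 5*W)) = 4/(18 + 5*W))
k(r) = (-10 + r)*(-7 + r) (k(r) = (r - 10)*(r - 7) = (-10 + r)*(-7 + r))
k(x)*(138 + U(1)) = (70 + (-7)² - 17*(-7))*(138 + 4/(18 + 5*1)) = (70 + 49 + 119)*(138 + 4/(18 + 5)) = 238*(138 + 4/23) = 238*(3178/23) = 756364/23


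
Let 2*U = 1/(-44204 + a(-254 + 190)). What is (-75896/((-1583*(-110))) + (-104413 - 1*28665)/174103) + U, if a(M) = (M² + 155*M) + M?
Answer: -1822692396273071/1518616892595880 ≈ -1.2002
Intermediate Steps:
a(M) = M² + 156*M
U = -1/100184 (U = 1/(2*(-44204 + (-254 + 190)*(156 + (-254 + 190)))) = 1/(2*(-44204 - 64*(156 - 64))) = 1/(2*(-44204 - 64*92)) = 1/(2*(-44204 - 5888)) = (½)/(-50092) = (½)*(-1/50092) = -1/100184 ≈ -9.9816e-6)
(-75896/((-1583*(-110))) + (-104413 - 1*28665)/174103) + U = (-75896/((-1583*(-110))) + (-104413 - 1*28665)/174103) - 1/100184 = (-75896/174130 + (-104413 - 28665)*(1/174103)) - 1/100184 = (-75896*1/174130 - 133078*1/174103) - 1/100184 = (-37948/87065 - 133078/174103) - 1/100184 = -18193296714/15158277695 - 1/100184 = -1822692396273071/1518616892595880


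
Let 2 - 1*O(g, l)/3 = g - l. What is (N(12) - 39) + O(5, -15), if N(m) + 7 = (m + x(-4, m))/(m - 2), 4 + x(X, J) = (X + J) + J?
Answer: -486/5 ≈ -97.200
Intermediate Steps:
O(g, l) = 6 - 3*g + 3*l (O(g, l) = 6 - 3*(g - l) = 6 + (-3*g + 3*l) = 6 - 3*g + 3*l)
x(X, J) = -4 + X + 2*J (x(X, J) = -4 + ((X + J) + J) = -4 + ((J + X) + J) = -4 + (X + 2*J) = -4 + X + 2*J)
N(m) = -7 + (-8 + 3*m)/(-2 + m) (N(m) = -7 + (m + (-4 - 4 + 2*m))/(m - 2) = -7 + (m + (-8 + 2*m))/(-2 + m) = -7 + (-8 + 3*m)/(-2 + m))
(N(12) - 39) + O(5, -15) = (2*(3 - 2*12)/(-2 + 12) - 39) + (6 - 3*5 + 3*(-15)) = (2*(3 - 24)/10 - 39) + (6 - 15 - 45) = (2*(1/10)*(-21) - 39) - 54 = (-21/5 - 39) - 54 = -216/5 - 54 = -486/5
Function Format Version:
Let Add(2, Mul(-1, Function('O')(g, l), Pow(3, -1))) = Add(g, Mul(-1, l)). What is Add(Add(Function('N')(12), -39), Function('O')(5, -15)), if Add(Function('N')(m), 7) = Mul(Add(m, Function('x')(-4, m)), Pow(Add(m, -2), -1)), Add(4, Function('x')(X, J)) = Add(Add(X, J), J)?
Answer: Rational(-486, 5) ≈ -97.200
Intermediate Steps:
Function('O')(g, l) = Add(6, Mul(-3, g), Mul(3, l)) (Function('O')(g, l) = Add(6, Mul(-3, Add(g, Mul(-1, l)))) = Add(6, Add(Mul(-3, g), Mul(3, l))) = Add(6, Mul(-3, g), Mul(3, l)))
Function('x')(X, J) = Add(-4, X, Mul(2, J)) (Function('x')(X, J) = Add(-4, Add(Add(X, J), J)) = Add(-4, Add(Add(J, X), J)) = Add(-4, Add(X, Mul(2, J))) = Add(-4, X, Mul(2, J)))
Function('N')(m) = Add(-7, Mul(Pow(Add(-2, m), -1), Add(-8, Mul(3, m)))) (Function('N')(m) = Add(-7, Mul(Add(m, Add(-4, -4, Mul(2, m))), Pow(Add(m, -2), -1))) = Add(-7, Mul(Add(m, Add(-8, Mul(2, m))), Pow(Add(-2, m), -1))) = Add(-7, Mul(Add(-8, Mul(3, m)), Pow(Add(-2, m), -1))) = Add(-7, Mul(Pow(Add(-2, m), -1), Add(-8, Mul(3, m)))))
Add(Add(Function('N')(12), -39), Function('O')(5, -15)) = Add(Add(Mul(2, Pow(Add(-2, 12), -1), Add(3, Mul(-2, 12))), -39), Add(6, Mul(-3, 5), Mul(3, -15))) = Add(Add(Mul(2, Pow(10, -1), Add(3, -24)), -39), Add(6, -15, -45)) = Add(Add(Mul(2, Rational(1, 10), -21), -39), -54) = Add(Add(Rational(-21, 5), -39), -54) = Add(Rational(-216, 5), -54) = Rational(-486, 5)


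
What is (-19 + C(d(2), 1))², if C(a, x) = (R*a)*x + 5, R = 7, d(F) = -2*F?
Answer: 1764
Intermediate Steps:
C(a, x) = 5 + 7*a*x (C(a, x) = (7*a)*x + 5 = 7*a*x + 5 = 5 + 7*a*x)
(-19 + C(d(2), 1))² = (-19 + (5 + 7*(-2*2)*1))² = (-19 + (5 + 7*(-4)*1))² = (-19 + (5 - 28))² = (-19 - 23)² = (-42)² = 1764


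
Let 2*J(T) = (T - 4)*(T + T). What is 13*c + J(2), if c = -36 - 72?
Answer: -1408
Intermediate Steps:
J(T) = T*(-4 + T) (J(T) = ((T - 4)*(T + T))/2 = ((-4 + T)*(2*T))/2 = (2*T*(-4 + T))/2 = T*(-4 + T))
c = -108
13*c + J(2) = 13*(-108) + 2*(-4 + 2) = -1404 + 2*(-2) = -1404 - 4 = -1408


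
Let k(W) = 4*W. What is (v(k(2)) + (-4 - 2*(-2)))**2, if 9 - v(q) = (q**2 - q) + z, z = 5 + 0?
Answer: 2704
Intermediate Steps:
z = 5
v(q) = 4 + q - q**2 (v(q) = 9 - ((q**2 - q) + 5) = 9 - (5 + q**2 - q) = 9 + (-5 + q - q**2) = 4 + q - q**2)
(v(k(2)) + (-4 - 2*(-2)))**2 = ((4 + 4*2 - (4*2)**2) + (-4 - 2*(-2)))**2 = ((4 + 8 - 1*8**2) + (-4 + 4))**2 = ((4 + 8 - 1*64) + 0)**2 = ((4 + 8 - 64) + 0)**2 = (-52 + 0)**2 = (-52)**2 = 2704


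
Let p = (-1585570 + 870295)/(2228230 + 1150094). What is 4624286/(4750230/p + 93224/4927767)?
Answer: -181102892887554495/878665534574915336 ≈ -0.20611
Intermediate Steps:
p = -238425/1126108 (p = -715275/3378324 = -715275*1/3378324 = -238425/1126108 ≈ -0.21172)
4624286/(4750230/p + 93224/4927767) = 4624286/(4750230/(-238425/1126108) + 93224/4927767) = 4624286/(4750230*(-1126108/238425) + 93224*(1/4927767)) = 4624286/(-356618133656/15895 + 93224/4927767) = 4624286/(-1757331069149830672/78326856465) = 4624286*(-78326856465/1757331069149830672) = -181102892887554495/878665534574915336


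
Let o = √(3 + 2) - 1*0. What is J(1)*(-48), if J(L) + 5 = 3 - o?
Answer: 96 + 48*√5 ≈ 203.33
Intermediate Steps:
o = √5 (o = √5 + 0 = √5 ≈ 2.2361)
J(L) = -2 - √5 (J(L) = -5 + (3 - √5) = -2 - √5)
J(1)*(-48) = (-2 - √5)*(-48) = 96 + 48*√5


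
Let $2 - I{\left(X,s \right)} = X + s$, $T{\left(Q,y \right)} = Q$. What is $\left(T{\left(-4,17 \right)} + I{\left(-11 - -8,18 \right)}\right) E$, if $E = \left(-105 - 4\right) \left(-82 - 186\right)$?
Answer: $-496604$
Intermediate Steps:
$I{\left(X,s \right)} = 2 - X - s$ ($I{\left(X,s \right)} = 2 - \left(X + s\right) = 2 - X - s$)
$E = 29212$ ($E = \left(-109\right) \left(-268\right) = 29212$)
$\left(T{\left(-4,17 \right)} + I{\left(-11 - -8,18 \right)}\right) E = \left(-4 - \left(5 + 8\right)\right) 29212 = \left(-4 - 13\right) 29212 = \left(-17\right) 29212 = -496604$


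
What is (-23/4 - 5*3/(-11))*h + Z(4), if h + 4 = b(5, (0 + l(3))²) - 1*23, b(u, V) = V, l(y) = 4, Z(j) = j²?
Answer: 257/4 ≈ 64.250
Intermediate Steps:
h = -11 (h = -4 + ((0 + 4)² - 1*23) = -4 + (4² - 23) = -4 + (16 - 23) = -4 - 7 = -11)
(-23/4 - 5*3/(-11))*h + Z(4) = (-23/4 - 5*3/(-11))*(-11) + 4² = (-23*¼ - 15*(-1/11))*(-11) + 16 = (-23/4 + 15/11)*(-11) + 16 = -193/44*(-11) + 16 = 193/4 + 16 = 257/4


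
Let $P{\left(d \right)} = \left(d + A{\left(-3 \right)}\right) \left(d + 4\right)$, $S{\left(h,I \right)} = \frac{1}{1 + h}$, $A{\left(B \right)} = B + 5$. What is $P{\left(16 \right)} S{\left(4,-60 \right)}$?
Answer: $72$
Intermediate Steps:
$A{\left(B \right)} = 5 + B$
$P{\left(d \right)} = \left(2 + d\right) \left(4 + d\right)$ ($P{\left(d \right)} = \left(d + \left(5 - 3\right)\right) \left(d + 4\right) = \left(d + 2\right) \left(4 + d\right) = \left(2 + d\right) \left(4 + d\right)$)
$P{\left(16 \right)} S{\left(4,-60 \right)} = \frac{8 + 16^{2} + 6 \cdot 16}{1 + 4} = \frac{8 + 256 + 96}{5} = 360 \cdot \frac{1}{5} = 72$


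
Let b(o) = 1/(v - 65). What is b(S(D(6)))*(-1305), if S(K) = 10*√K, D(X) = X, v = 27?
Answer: 1305/38 ≈ 34.342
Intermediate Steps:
b(o) = -1/38 (b(o) = 1/(27 - 65) = 1/(-38) = -1/38)
b(S(D(6)))*(-1305) = -1/38*(-1305) = 1305/38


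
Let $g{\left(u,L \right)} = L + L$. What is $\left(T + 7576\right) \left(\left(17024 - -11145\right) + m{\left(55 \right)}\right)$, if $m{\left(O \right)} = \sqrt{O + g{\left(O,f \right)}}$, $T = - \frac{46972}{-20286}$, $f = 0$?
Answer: $\frac{2165262410326}{10143} + \frac{76866854 \sqrt{55}}{10143} \approx 2.1353 \cdot 10^{8}$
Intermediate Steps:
$g{\left(u,L \right)} = 2 L$
$T = \frac{23486}{10143}$ ($T = \left(-46972\right) \left(- \frac{1}{20286}\right) = \frac{23486}{10143} \approx 2.3155$)
$m{\left(O \right)} = \sqrt{O}$ ($m{\left(O \right)} = \sqrt{O + 2 \cdot 0} = \sqrt{O + 0} = \sqrt{O}$)
$\left(T + 7576\right) \left(\left(17024 - -11145\right) + m{\left(55 \right)}\right) = \left(\frac{23486}{10143} + 7576\right) \left(\left(17024 - -11145\right) + \sqrt{55}\right) = \frac{76866854 \left(\left(17024 + 11145\right) + \sqrt{55}\right)}{10143} = \frac{76866854 \left(28169 + \sqrt{55}\right)}{10143} = \frac{2165262410326}{10143} + \frac{76866854 \sqrt{55}}{10143}$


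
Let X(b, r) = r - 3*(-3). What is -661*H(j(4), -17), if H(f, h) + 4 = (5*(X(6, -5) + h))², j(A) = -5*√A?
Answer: -2790081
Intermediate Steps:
X(b, r) = 9 + r (X(b, r) = r - 1*(-9) = r + 9 = 9 + r)
H(f, h) = -4 + (20 + 5*h)² (H(f, h) = -4 + (5*((9 - 5) + h))² = -4 + (5*(4 + h))² = -4 + (20 + 5*h)²)
-661*H(j(4), -17) = -661*(-4 + 25*(4 - 17)²) = -661*(-4 + 25*(-13)²) = -661*(-4 + 25*169) = -661*(-4 + 4225) = -661*4221 = -2790081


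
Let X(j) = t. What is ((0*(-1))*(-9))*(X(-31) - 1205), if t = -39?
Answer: 0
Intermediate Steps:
X(j) = -39
((0*(-1))*(-9))*(X(-31) - 1205) = ((0*(-1))*(-9))*(-39 - 1205) = (0*(-9))*(-1244) = 0*(-1244) = 0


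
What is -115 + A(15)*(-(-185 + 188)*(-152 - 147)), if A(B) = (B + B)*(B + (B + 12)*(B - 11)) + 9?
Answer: 3317888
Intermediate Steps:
A(B) = 9 + 2*B*(B + (-11 + B)*(12 + B)) (A(B) = (2*B)*(B + (12 + B)*(-11 + B)) + 9 = (2*B)*(B + (-11 + B)*(12 + B)) + 9 = 2*B*(B + (-11 + B)*(12 + B)) + 9 = 9 + 2*B*(B + (-11 + B)*(12 + B)))
-115 + A(15)*(-(-185 + 188)*(-152 - 147)) = -115 + (9 - 264*15 + 2*15³ + 4*15²)*(-(-185 + 188)*(-152 - 147)) = -115 + (9 - 3960 + 2*3375 + 4*225)*(-3*(-299)) = -115 + (9 - 3960 + 6750 + 900)*(-1*(-897)) = -115 + 3699*897 = -115 + 3318003 = 3317888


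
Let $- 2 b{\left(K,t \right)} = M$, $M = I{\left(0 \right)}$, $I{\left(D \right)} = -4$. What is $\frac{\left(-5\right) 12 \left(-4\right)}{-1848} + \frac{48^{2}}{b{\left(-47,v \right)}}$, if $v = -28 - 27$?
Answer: $\frac{88694}{77} \approx 1151.9$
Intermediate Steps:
$v = -55$ ($v = -28 - 27 = -55$)
$M = -4$
$b{\left(K,t \right)} = 2$ ($b{\left(K,t \right)} = \left(- \frac{1}{2}\right) \left(-4\right) = 2$)
$\frac{\left(-5\right) 12 \left(-4\right)}{-1848} + \frac{48^{2}}{b{\left(-47,v \right)}} = \frac{\left(-5\right) 12 \left(-4\right)}{-1848} + \frac{48^{2}}{2} = \left(-60\right) \left(-4\right) \left(- \frac{1}{1848}\right) + 2304 \cdot \frac{1}{2} = 240 \left(- \frac{1}{1848}\right) + 1152 = - \frac{10}{77} + 1152 = \frac{88694}{77}$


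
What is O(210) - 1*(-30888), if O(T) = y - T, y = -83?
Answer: 30595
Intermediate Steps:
O(T) = -83 - T
O(210) - 1*(-30888) = (-83 - 1*210) - 1*(-30888) = (-83 - 210) + 30888 = -293 + 30888 = 30595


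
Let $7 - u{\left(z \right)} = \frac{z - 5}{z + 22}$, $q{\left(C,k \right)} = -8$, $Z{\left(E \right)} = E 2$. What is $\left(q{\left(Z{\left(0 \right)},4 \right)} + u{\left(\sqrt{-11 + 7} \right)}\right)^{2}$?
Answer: $\frac{4469}{7442} + \frac{5157 i}{29768} \approx 0.60051 + 0.17324 i$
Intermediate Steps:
$Z{\left(E \right)} = 2 E$
$u{\left(z \right)} = 7 - \frac{-5 + z}{22 + z}$ ($u{\left(z \right)} = 7 - \frac{z - 5}{z + 22} = 7 - \frac{-5 + z}{22 + z}$)
$\left(q{\left(Z{\left(0 \right)},4 \right)} + u{\left(\sqrt{-11 + 7} \right)}\right)^{2} = \left(-8 + \frac{3 \left(53 + 2 \sqrt{-11 + 7}\right)}{22 + \sqrt{-11 + 7}}\right)^{2} = \left(-8 + \frac{3 \left(53 + 2 \sqrt{-4}\right)}{22 + \sqrt{-4}}\right)^{2} = \left(-8 + \frac{3 \left(53 + 2 \cdot 2 i\right)}{22 + 2 i}\right)^{2} = \left(-8 + 3 \frac{22 - 2 i}{488} \left(53 + 4 i\right)\right)^{2} = \left(-8 + \frac{3 \left(22 - 2 i\right) \left(53 + 4 i\right)}{488}\right)^{2}$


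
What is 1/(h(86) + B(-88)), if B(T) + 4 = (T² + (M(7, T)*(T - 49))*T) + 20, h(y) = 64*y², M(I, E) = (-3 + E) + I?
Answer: -1/531600 ≈ -1.8811e-6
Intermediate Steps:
M(I, E) = -3 + E + I
B(T) = 16 + T² + T*(-49 + T)*(4 + T) (B(T) = -4 + ((T² + ((-3 + T + 7)*(T - 49))*T) + 20) = -4 + ((T² + ((4 + T)*(-49 + T))*T) + 20) = -4 + ((T² + ((-49 + T)*(4 + T))*T) + 20) = -4 + ((T² + T*(-49 + T)*(4 + T)) + 20) = -4 + (20 + T² + T*(-49 + T)*(4 + T)) = 16 + T² + T*(-49 + T)*(4 + T))
1/(h(86) + B(-88)) = 1/(64*86² + (16 + (-88)³ - 196*(-88) - 44*(-88)²)) = 1/(64*7396 + (16 - 681472 + 17248 - 44*7744)) = 1/(473344 + (16 - 681472 + 17248 - 340736)) = 1/(473344 - 1004944) = 1/(-531600) = -1/531600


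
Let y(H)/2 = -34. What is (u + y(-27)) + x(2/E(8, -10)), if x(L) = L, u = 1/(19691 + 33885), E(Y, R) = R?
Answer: -18269411/267880 ≈ -68.200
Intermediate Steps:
u = 1/53576 ≈ 1.8665e-5
y(H) = -68 (y(H) = 2*(-34) = -68)
(u + y(-27)) + x(2/E(8, -10)) = (1/53576 - 68) + 2/(-10) = -3643167/53576 + 2*(-1/10) = -3643167/53576 - 1/5 = -18269411/267880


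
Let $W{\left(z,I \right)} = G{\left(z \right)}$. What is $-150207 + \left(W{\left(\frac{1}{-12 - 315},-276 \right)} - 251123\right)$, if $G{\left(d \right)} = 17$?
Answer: $-401313$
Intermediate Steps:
$W{\left(z,I \right)} = 17$
$-150207 + \left(W{\left(\frac{1}{-12 - 315},-276 \right)} - 251123\right) = -150207 + \left(17 - 251123\right) = -150207 - 251106 = -401313$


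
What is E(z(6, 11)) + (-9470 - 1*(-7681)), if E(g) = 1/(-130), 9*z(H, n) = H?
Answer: -232571/130 ≈ -1789.0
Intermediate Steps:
z(H, n) = H/9
E(g) = -1/130
E(z(6, 11)) + (-9470 - 1*(-7681)) = -1/130 + (-9470 - 1*(-7681)) = -1/130 + (-9470 + 7681) = -1/130 - 1789 = -232571/130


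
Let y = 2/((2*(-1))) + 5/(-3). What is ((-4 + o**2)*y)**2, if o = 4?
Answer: 1024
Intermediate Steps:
y = -8/3 (y = 2/(-2) + 5*(-1/3) = 2*(-1/2) - 5/3 = -1 - 5/3 = -8/3 ≈ -2.6667)
((-4 + o**2)*y)**2 = ((-4 + 4**2)*(-8/3))**2 = ((-4 + 16)*(-8/3))**2 = (12*(-8/3))**2 = (-32)**2 = 1024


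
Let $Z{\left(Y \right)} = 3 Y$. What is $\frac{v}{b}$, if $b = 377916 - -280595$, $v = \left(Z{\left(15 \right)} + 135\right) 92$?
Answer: $\frac{16560}{658511} \approx 0.025148$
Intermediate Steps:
$v = 16560$ ($v = \left(3 \cdot 15 + 135\right) 92 = \left(45 + 135\right) 92 = 180 \cdot 92 = 16560$)
$b = 658511$ ($b = 377916 + 280595 = 658511$)
$\frac{v}{b} = \frac{16560}{658511}$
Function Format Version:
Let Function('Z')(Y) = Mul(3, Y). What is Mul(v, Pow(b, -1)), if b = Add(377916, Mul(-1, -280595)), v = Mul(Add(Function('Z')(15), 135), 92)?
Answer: Rational(16560, 658511) ≈ 0.025148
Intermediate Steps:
v = 16560 (v = Mul(Add(Mul(3, 15), 135), 92) = Mul(Add(45, 135), 92) = Mul(180, 92) = 16560)
b = 658511 (b = Add(377916, 280595) = 658511)
Mul(v, Pow(b, -1)) = Mul(16560, Pow(658511, -1)) = Mul(16560, Rational(1, 658511)) = Rational(16560, 658511)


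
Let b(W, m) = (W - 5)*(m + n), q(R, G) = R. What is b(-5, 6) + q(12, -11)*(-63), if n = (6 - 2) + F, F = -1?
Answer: -846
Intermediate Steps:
n = 3 (n = (6 - 2) - 1 = 4 - 1 = 3)
b(W, m) = (-5 + W)*(3 + m) (b(W, m) = (W - 5)*(m + 3) = (-5 + W)*(3 + m))
b(-5, 6) + q(12, -11)*(-63) = (-15 - 5*6 + 3*(-5) - 5*6) + 12*(-63) = (-15 - 30 - 15 - 30) - 756 = -90 - 756 = -846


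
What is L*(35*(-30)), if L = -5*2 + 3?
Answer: 7350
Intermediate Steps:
L = -7 (L = -10 + 3 = -7)
L*(35*(-30)) = -245*(-30) = -7*(-1050) = 7350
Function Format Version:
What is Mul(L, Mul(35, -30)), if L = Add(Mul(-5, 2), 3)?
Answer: 7350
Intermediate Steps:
L = -7 (L = Add(-10, 3) = -7)
Mul(L, Mul(35, -30)) = Mul(-7, Mul(35, -30)) = Mul(-7, -1050) = 7350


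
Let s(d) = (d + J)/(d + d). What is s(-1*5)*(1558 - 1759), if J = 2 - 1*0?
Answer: -603/10 ≈ -60.300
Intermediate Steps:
J = 2 (J = 2 + 0 = 2)
s(d) = (2 + d)/(2*d) (s(d) = (d + 2)/(d + d) = (2 + d)/((2*d)) = (2 + d)*(1/(2*d)) = (2 + d)/(2*d))
s(-1*5)*(1558 - 1759) = ((2 - 1*5)/(2*((-1*5))))*(1558 - 1759) = ((1/2)*(2 - 5)/(-5))*(-201) = ((1/2)*(-1/5)*(-3))*(-201) = (3/10)*(-201) = -603/10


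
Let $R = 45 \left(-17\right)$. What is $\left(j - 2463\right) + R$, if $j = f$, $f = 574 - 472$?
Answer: $-3126$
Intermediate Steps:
$f = 102$ ($f = 574 - 472 = 102$)
$j = 102$
$R = -765$
$\left(j - 2463\right) + R = \left(102 - 2463\right) - 765 = -2361 - 765 = -3126$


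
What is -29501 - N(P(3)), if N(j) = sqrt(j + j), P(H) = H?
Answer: -29501 - sqrt(6) ≈ -29503.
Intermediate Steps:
N(j) = sqrt(2)*sqrt(j) (N(j) = sqrt(2*j) = sqrt(2)*sqrt(j))
-29501 - N(P(3)) = -29501 - sqrt(2)*sqrt(3) = -29501 - sqrt(6)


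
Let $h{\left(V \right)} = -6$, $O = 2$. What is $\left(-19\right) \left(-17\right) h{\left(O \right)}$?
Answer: $-1938$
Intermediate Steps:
$\left(-19\right) \left(-17\right) h{\left(O \right)} = \left(-19\right) \left(-17\right) \left(-6\right) = 323 \left(-6\right) = -1938$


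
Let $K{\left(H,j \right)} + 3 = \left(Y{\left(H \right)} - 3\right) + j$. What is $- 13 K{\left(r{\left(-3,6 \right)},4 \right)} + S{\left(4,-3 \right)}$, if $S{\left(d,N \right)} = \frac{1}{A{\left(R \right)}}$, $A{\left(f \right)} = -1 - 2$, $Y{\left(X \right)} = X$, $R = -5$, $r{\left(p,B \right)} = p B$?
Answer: $\frac{779}{3} \approx 259.67$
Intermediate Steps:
$r{\left(p,B \right)} = B p$
$A{\left(f \right)} = -3$ ($A{\left(f \right)} = -1 - 2 = -3$)
$S{\left(d,N \right)} = - \frac{1}{3}$ ($S{\left(d,N \right)} = \frac{1}{-3} = - \frac{1}{3}$)
$K{\left(H,j \right)} = -6 + H + j$ ($K{\left(H,j \right)} = -3 + \left(\left(H - 3\right) + j\right) = -3 + \left(\left(-3 + H\right) + j\right) = -3 + \left(-3 + H + j\right) = -6 + H + j$)
$- 13 K{\left(r{\left(-3,6 \right)},4 \right)} + S{\left(4,-3 \right)} = - 13 \left(-6 + 6 \left(-3\right) + 4\right) - \frac{1}{3} = - 13 \left(-6 - 18 + 4\right) - \frac{1}{3} = \left(-13\right) \left(-20\right) - \frac{1}{3} = 260 - \frac{1}{3} = \frac{779}{3}$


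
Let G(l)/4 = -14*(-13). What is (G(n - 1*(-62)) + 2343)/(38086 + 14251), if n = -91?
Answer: 3071/52337 ≈ 0.058677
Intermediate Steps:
G(l) = 728 (G(l) = 4*(-14*(-13)) = 4*182 = 728)
(G(n - 1*(-62)) + 2343)/(38086 + 14251) = (728 + 2343)/(38086 + 14251) = 3071/52337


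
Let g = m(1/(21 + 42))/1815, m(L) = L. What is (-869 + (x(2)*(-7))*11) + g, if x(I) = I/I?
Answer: -108170369/114345 ≈ -946.00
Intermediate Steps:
x(I) = 1
g = 1/114345 (g = 1/((21 + 42)*1815) = (1/1815)/63 = (1/63)*(1/1815) = 1/114345 ≈ 8.7455e-6)
(-869 + (x(2)*(-7))*11) + g = (-869 + (1*(-7))*11) + 1/114345 = (-869 - 7*11) + 1/114345 = (-869 - 77) + 1/114345 = -946 + 1/114345 = -108170369/114345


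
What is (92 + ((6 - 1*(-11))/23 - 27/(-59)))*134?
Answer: 16946712/1357 ≈ 12488.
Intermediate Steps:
(92 + ((6 - 1*(-11))/23 - 27/(-59)))*134 = (92 + ((6 + 11)*(1/23) - 27*(-1/59)))*134 = (92 + (17*(1/23) + 27/59))*134 = (92 + (17/23 + 27/59))*134 = (92 + 1624/1357)*134 = (126468/1357)*134 = 16946712/1357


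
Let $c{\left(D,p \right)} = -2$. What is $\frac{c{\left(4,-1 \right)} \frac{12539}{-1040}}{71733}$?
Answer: $\frac{12539}{37301160} \approx 0.00033616$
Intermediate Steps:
$\frac{c{\left(4,-1 \right)} \frac{12539}{-1040}}{71733} = \frac{\left(-2\right) \frac{12539}{-1040}}{71733} = - 2 \cdot 12539 \left(- \frac{1}{1040}\right) \frac{1}{71733} = \left(-2\right) \left(- \frac{12539}{1040}\right) \frac{1}{71733} = \frac{12539}{520} \cdot \frac{1}{71733} = \frac{12539}{37301160}$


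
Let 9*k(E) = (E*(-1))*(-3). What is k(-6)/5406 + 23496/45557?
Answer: 63464131/123140571 ≈ 0.51538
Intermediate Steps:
k(E) = E/3 (k(E) = ((E*(-1))*(-3))/9 = (-E*(-3))/9 = (3*E)/9 = E/3)
k(-6)/5406 + 23496/45557 = ((1/3)*(-6))/5406 + 23496/45557 = -2*1/5406 + 23496*(1/45557) = -1/2703 + 23496/45557 = 63464131/123140571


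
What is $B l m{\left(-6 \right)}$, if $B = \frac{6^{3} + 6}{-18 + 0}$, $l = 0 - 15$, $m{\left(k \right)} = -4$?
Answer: $-740$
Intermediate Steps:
$l = -15$ ($l = 0 - 15 = -15$)
$B = - \frac{37}{3}$ ($B = \frac{216 + 6}{-18} = 222 \left(- \frac{1}{18}\right) = - \frac{37}{3} \approx -12.333$)
$B l m{\left(-6 \right)} = \left(- \frac{37}{3}\right) \left(-15\right) \left(-4\right) = 185 \left(-4\right) = -740$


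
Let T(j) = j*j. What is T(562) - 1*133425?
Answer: 182419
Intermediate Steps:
T(j) = j**2
T(562) - 1*133425 = 562**2 - 1*133425 = 315844 - 133425 = 182419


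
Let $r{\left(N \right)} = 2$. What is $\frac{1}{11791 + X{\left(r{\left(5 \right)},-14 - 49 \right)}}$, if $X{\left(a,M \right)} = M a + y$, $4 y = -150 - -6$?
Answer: $\frac{1}{11629} \approx 8.5992 \cdot 10^{-5}$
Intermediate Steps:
$y = -36$ ($y = \frac{-150 - -6}{4} = \frac{-150 + 6}{4} = \frac{1}{4} \left(-144\right) = -36$)
$X{\left(a,M \right)} = -36 + M a$ ($X{\left(a,M \right)} = M a - 36 = -36 + M a$)
$\frac{1}{11791 + X{\left(r{\left(5 \right)},-14 - 49 \right)}} = \frac{1}{11791 + \left(-36 + \left(-14 - 49\right) 2\right)} = \frac{1}{11791 - 162} = \frac{1}{11629}$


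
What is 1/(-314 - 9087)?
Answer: -1/9401 ≈ -0.00010637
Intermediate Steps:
1/(-314 - 9087) = 1/(-9401) = -1/9401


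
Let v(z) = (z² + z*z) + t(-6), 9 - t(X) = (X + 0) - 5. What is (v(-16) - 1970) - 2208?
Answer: -3646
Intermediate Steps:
t(X) = 14 - X (t(X) = 9 - ((X + 0) - 5) = 9 - (X - 5) = 9 - (-5 + X) = 9 + (5 - X) = 14 - X)
v(z) = 20 + 2*z² (v(z) = (z² + z*z) + (14 - 1*(-6)) = (z² + z²) + (14 + 6) = 2*z² + 20 = 20 + 2*z²)
(v(-16) - 1970) - 2208 = ((20 + 2*(-16)²) - 1970) - 2208 = ((20 + 2*256) - 1970) - 2208 = ((20 + 512) - 1970) - 2208 = (532 - 1970) - 2208 = -1438 - 2208 = -3646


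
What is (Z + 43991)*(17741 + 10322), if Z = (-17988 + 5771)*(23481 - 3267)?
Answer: -6929047874161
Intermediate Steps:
Z = -246954438 (Z = -12217*20214 = -246954438)
(Z + 43991)*(17741 + 10322) = (-246954438 + 43991)*(17741 + 10322) = -246910447*28063 = -6929047874161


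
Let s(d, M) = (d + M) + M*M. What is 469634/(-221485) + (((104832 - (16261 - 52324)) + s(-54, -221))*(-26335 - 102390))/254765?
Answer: -98214130202457/1025938655 ≈ -95731.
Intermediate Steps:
s(d, M) = M + d + M**2 (s(d, M) = (M + d) + M**2 = M + d + M**2)
469634/(-221485) + (((104832 - (16261 - 52324)) + s(-54, -221))*(-26335 - 102390))/254765 = 469634/(-221485) + (((104832 - (16261 - 52324)) + (-221 - 54 + (-221)**2))*(-26335 - 102390))/254765 = 469634*(-1/221485) + (((104832 - 1*(-36063)) + (-221 - 54 + 48841))*(-128725))*(1/254765) = -42694/20135 + (((104832 + 36063) + 48566)*(-128725))*(1/254765) = -42694/20135 + ((140895 + 48566)*(-128725))*(1/254765) = -42694/20135 + (189461*(-128725))*(1/254765) = -42694/20135 - 24388367225*1/254765 = -42694/20135 - 4877673445/50953 = -98214130202457/1025938655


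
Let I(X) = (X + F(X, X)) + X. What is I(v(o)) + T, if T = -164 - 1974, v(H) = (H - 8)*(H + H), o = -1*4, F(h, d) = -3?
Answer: -1949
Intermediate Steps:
o = -4
v(H) = 2*H*(-8 + H) (v(H) = (-8 + H)*(2*H) = 2*H*(-8 + H))
T = -2138
I(X) = -3 + 2*X (I(X) = (X - 3) + X = (-3 + X) + X = -3 + 2*X)
I(v(o)) + T = (-3 + 2*(2*(-4)*(-8 - 4))) - 2138 = (-3 + 2*(2*(-4)*(-12))) - 2138 = (-3 + 2*96) - 2138 = (-3 + 192) - 2138 = 189 - 2138 = -1949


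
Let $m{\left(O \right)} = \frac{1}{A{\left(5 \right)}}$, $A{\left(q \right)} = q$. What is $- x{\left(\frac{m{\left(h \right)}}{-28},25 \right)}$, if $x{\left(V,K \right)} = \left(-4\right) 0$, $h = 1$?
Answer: $0$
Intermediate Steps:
$m{\left(O \right)} = \frac{1}{5}$
$x{\left(V,K \right)} = 0$
$- x{\left(\frac{m{\left(h \right)}}{-28},25 \right)} = \left(-1\right) 0 = 0$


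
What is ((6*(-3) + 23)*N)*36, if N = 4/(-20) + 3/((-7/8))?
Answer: -4572/7 ≈ -653.14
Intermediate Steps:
N = -127/35 (N = 4*(-1/20) + 3/((-7*⅛)) = -⅕ + 3/(-7/8) = -⅕ + 3*(-8/7) = -⅕ - 24/7 = -127/35 ≈ -3.6286)
((6*(-3) + 23)*N)*36 = ((6*(-3) + 23)*(-127/35))*36 = ((-18 + 23)*(-127/35))*36 = (5*(-127/35))*36 = -127/7*36 = -4572/7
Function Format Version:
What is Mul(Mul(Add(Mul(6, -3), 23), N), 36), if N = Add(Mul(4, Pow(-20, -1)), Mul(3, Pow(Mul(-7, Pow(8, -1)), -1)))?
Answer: Rational(-4572, 7) ≈ -653.14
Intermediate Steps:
N = Rational(-127, 35) (N = Add(Mul(4, Rational(-1, 20)), Mul(3, Pow(Mul(-7, Rational(1, 8)), -1))) = Add(Rational(-1, 5), Mul(3, Pow(Rational(-7, 8), -1))) = Add(Rational(-1, 5), Mul(3, Rational(-8, 7))) = Add(Rational(-1, 5), Rational(-24, 7)) = Rational(-127, 35) ≈ -3.6286)
Mul(Mul(Add(Mul(6, -3), 23), N), 36) = Mul(Mul(Add(Mul(6, -3), 23), Rational(-127, 35)), 36) = Mul(Mul(Add(-18, 23), Rational(-127, 35)), 36) = Mul(Mul(5, Rational(-127, 35)), 36) = Mul(Rational(-127, 7), 36) = Rational(-4572, 7)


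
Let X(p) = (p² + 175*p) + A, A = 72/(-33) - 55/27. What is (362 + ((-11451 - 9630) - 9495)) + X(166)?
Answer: 7837171/297 ≈ 26388.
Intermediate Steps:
A = -1253/297 (A = 72*(-1/33) - 55*1/27 = -24/11 - 55/27 = -1253/297 ≈ -4.2189)
X(p) = -1253/297 + p² + 175*p (X(p) = (p² + 175*p) - 1253/297 = -1253/297 + p² + 175*p)
(362 + ((-11451 - 9630) - 9495)) + X(166) = (362 + ((-11451 - 9630) - 9495)) + (-1253/297 + 166² + 175*166) = (362 + (-21081 - 9495)) + (-1253/297 + 27556 + 29050) = (362 - 30576) + 16810729/297 = -30214 + 16810729/297 = 7837171/297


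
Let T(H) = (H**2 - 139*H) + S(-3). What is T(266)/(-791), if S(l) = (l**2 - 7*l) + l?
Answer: -33809/791 ≈ -42.742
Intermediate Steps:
S(l) = l**2 - 6*l
T(H) = 27 + H**2 - 139*H (T(H) = (H**2 - 139*H) - 3*(-6 - 3) = (H**2 - 139*H) - 3*(-9) = (H**2 - 139*H) + 27 = 27 + H**2 - 139*H)
T(266)/(-791) = (27 + 266**2 - 139*266)/(-791) = (27 + 70756 - 36974)*(-1/791) = 33809*(-1/791) = -33809/791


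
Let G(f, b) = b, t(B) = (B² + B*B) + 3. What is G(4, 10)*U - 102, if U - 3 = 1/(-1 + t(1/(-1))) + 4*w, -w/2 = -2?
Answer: 181/2 ≈ 90.500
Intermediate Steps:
t(B) = 3 + 2*B² (t(B) = (B² + B²) + 3 = 2*B² + 3 = 3 + 2*B²)
w = 4 (w = -2*(-2) = 4)
U = 77/4 (U = 3 + (1/(-1 + (3 + 2*(1/(-1))²)) + 4*4) = 3 + (1/(-1 + (3 + 2*(-1)²)) + 16) = 3 + (1/(-1 + (3 + 2*1)) + 16) = 3 + (1/(-1 + (3 + 2)) + 16) = 3 + (1/(-1 + 5) + 16) = 3 + (1/4 + 16) = 3 + (¼ + 16) = 3 + 65/4 = 77/4 ≈ 19.250)
G(4, 10)*U - 102 = 10*(77/4) - 102 = 385/2 - 102 = 181/2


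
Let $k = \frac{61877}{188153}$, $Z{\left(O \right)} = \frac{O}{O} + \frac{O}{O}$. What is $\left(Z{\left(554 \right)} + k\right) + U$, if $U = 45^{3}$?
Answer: $\frac{17145880308}{188153} \approx 91127.0$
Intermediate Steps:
$Z{\left(O \right)} = 2$ ($Z{\left(O \right)} = 1 + 1 = 2$)
$k = \frac{61877}{188153}$ ($k = 61877 \cdot \frac{1}{188153} = \frac{61877}{188153} \approx 0.32887$)
$U = 91125$
$\left(Z{\left(554 \right)} + k\right) + U = \left(2 + \frac{61877}{188153}\right) + 91125 = \frac{438183}{188153} + 91125 = \frac{17145880308}{188153}$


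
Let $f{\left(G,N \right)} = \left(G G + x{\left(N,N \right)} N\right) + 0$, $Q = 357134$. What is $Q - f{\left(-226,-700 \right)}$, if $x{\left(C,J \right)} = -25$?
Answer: $288558$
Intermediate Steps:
$f{\left(G,N \right)} = G^{2} - 25 N$ ($f{\left(G,N \right)} = \left(G G - 25 N\right) + 0 = \left(G^{2} - 25 N\right) + 0 = G^{2} - 25 N$)
$Q - f{\left(-226,-700 \right)} = 357134 - \left(\left(-226\right)^{2} - -17500\right) = 357134 - \left(51076 + 17500\right) = 357134 - 68576 = 288558$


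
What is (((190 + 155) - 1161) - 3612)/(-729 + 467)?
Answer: 2214/131 ≈ 16.901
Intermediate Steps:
(((190 + 155) - 1161) - 3612)/(-729 + 467) = ((345 - 1161) - 3612)/(-262) = (-816 - 3612)*(-1/262) = -4428*(-1/262) = 2214/131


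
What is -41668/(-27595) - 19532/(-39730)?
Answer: 219445518/109634935 ≈ 2.0016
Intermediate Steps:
-41668/(-27595) - 19532/(-39730) = -41668*(-1/27595) - 19532*(-1/39730) = 41668/27595 + 9766/19865 = 219445518/109634935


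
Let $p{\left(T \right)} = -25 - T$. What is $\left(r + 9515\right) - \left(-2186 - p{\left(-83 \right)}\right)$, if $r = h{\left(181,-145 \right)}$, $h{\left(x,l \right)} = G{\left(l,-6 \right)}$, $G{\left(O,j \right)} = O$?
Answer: $11614$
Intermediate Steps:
$h{\left(x,l \right)} = l$
$r = -145$
$\left(r + 9515\right) - \left(-2186 - p{\left(-83 \right)}\right) = \left(-145 + 9515\right) + \left(\left(6087 - -58\right) - 3901\right) = 9370 + \left(\left(6087 + \left(-25 + 83\right)\right) - 3901\right) = 9370 + \left(\left(6087 + 58\right) - 3901\right) = 9370 + \left(6145 - 3901\right) = 9370 + 2244 = 11614$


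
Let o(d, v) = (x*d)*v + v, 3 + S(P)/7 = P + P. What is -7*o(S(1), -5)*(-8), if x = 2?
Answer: 3640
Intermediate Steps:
S(P) = -21 + 14*P (S(P) = -21 + 7*(P + P) = -21 + 7*(2*P) = -21 + 14*P)
o(d, v) = v + 2*d*v (o(d, v) = (2*d)*v + v = 2*d*v + v = v + 2*d*v)
-7*o(S(1), -5)*(-8) = -(-35)*(1 + 2*(-21 + 14*1))*(-8) = -(-35)*(1 + 2*(-21 + 14))*(-8) = -(-35)*(1 + 2*(-7))*(-8) = -(-35)*(1 - 14)*(-8) = -(-35)*(-13)*(-8) = -7*65*(-8) = -455*(-8) = 3640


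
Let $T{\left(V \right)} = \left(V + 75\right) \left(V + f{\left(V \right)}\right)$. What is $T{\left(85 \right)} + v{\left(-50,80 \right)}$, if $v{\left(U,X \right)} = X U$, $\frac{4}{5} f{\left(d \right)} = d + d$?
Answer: $43600$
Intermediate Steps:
$f{\left(d \right)} = \frac{5 d}{2}$ ($f{\left(d \right)} = \frac{5 \left(d + d\right)}{4} = \frac{5 \cdot 2 d}{4} = \frac{5 d}{2}$)
$T{\left(V \right)} = \frac{7 V \left(75 + V\right)}{2}$ ($T{\left(V \right)} = \left(V + 75\right) \left(V + \frac{5 V}{2}\right) = \left(75 + V\right) \frac{7 V}{2} = \frac{7 V \left(75 + V\right)}{2}$)
$v{\left(U,X \right)} = U X$
$T{\left(85 \right)} + v{\left(-50,80 \right)} = \frac{7}{2} \cdot 85 \left(75 + 85\right) - 4000 = \frac{7}{2} \cdot 85 \cdot 160 - 4000 = 47600 - 4000 = 43600$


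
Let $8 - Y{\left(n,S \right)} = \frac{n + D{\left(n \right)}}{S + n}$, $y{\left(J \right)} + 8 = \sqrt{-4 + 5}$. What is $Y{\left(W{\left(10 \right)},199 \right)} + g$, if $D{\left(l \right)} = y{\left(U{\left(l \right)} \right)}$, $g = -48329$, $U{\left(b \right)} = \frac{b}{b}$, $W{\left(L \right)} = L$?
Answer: $- \frac{10099092}{209} \approx -48321.0$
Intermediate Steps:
$U{\left(b \right)} = 1$
$y{\left(J \right)} = -7$ ($y{\left(J \right)} = -8 + \sqrt{-4 + 5} = -8 + \sqrt{1} = -8 + 1 = -7$)
$D{\left(l \right)} = -7$
$Y{\left(n,S \right)} = 8 - \frac{-7 + n}{S + n}$ ($Y{\left(n,S \right)} = 8 - \frac{n - 7}{S + n} = 8 - \frac{-7 + n}{S + n}$)
$Y{\left(W{\left(10 \right)},199 \right)} + g = \frac{7 + 7 \cdot 10 + 8 \cdot 199}{199 + 10} - 48329 = \frac{7 + 70 + 1592}{209} - 48329 = \frac{1}{209} \cdot 1669 - 48329 = \frac{1669}{209} - 48329 = - \frac{10099092}{209}$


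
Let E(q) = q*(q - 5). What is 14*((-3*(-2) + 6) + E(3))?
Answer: 84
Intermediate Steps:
E(q) = q*(-5 + q)
14*((-3*(-2) + 6) + E(3)) = 14*((-3*(-2) + 6) + 3*(-5 + 3)) = 14*((6 + 6) + 3*(-2)) = 14*(12 - 6) = 14*6 = 84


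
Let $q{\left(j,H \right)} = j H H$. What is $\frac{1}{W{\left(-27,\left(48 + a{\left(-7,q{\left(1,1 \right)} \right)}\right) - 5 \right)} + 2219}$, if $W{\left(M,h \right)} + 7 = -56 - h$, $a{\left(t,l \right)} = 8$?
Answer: $\frac{1}{2105} \approx 0.00047506$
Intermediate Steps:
$q{\left(j,H \right)} = j H^{2}$ ($q{\left(j,H \right)} = H j H = j H^{2}$)
$W{\left(M,h \right)} = -63 - h$ ($W{\left(M,h \right)} = -7 - \left(56 + h\right) = -63 - h$)
$\frac{1}{W{\left(-27,\left(48 + a{\left(-7,q{\left(1,1 \right)} \right)}\right) - 5 \right)} + 2219} = \frac{1}{\left(-63 - \left(\left(48 + 8\right) - 5\right)\right) + 2219} = \frac{1}{\left(-63 - \left(56 - 5\right)\right) + 2219} = \frac{1}{\left(-63 - 51\right) + 2219} = \frac{1}{-114 + 2219} = \frac{1}{2105}$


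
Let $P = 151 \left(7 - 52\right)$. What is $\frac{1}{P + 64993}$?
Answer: $\frac{1}{58198} \approx 1.7183 \cdot 10^{-5}$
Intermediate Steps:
$P = -6795$ ($P = 151 \left(-45\right) = -6795$)
$\frac{1}{P + 64993} = \frac{1}{-6795 + 64993} = \frac{1}{58198}$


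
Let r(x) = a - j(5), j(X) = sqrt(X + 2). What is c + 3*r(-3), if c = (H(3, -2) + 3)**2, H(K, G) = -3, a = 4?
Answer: 12 - 3*sqrt(7) ≈ 4.0627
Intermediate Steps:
j(X) = sqrt(2 + X)
r(x) = 4 - sqrt(7) (r(x) = 4 - sqrt(2 + 5) = 4 - sqrt(7))
c = 0 (c = (-3 + 3)**2 = 0**2 = 0)
c + 3*r(-3) = 0 + 3*(4 - sqrt(7)) = 0 + (12 - 3*sqrt(7)) = 12 - 3*sqrt(7)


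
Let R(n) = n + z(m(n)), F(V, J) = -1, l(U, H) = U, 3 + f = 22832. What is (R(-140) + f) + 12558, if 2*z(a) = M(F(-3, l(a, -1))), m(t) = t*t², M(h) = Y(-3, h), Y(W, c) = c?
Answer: 70493/2 ≈ 35247.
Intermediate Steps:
f = 22829 (f = -3 + 22832 = 22829)
M(h) = h
m(t) = t³
z(a) = -½ (z(a) = (½)*(-1) = -½)
R(n) = -½ + n (R(n) = n - ½ = -½ + n)
(R(-140) + f) + 12558 = ((-½ - 140) + 22829) + 12558 = (-281/2 + 22829) + 12558 = 45377/2 + 12558 = 70493/2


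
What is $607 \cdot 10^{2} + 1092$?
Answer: $61792$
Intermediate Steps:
$607 \cdot 10^{2} + 1092 = 607 \cdot 100 + 1092 = 60700 + 1092 = 61792$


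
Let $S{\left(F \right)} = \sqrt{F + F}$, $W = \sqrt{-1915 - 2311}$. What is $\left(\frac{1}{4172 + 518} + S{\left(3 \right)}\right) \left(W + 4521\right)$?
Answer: $\frac{\left(1 + 4690 \sqrt{6}\right) \left(4521 + i \sqrt{4226}\right)}{4690} \approx 11075.0 + 159.25 i$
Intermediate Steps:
$W = i \sqrt{4226}$ ($W = \sqrt{-4226} = i \sqrt{4226} \approx 65.008 i$)
$S{\left(F \right)} = \sqrt{2} \sqrt{F}$ ($S{\left(F \right)} = \sqrt{2 F} = \sqrt{2} \sqrt{F}$)
$\left(\frac{1}{4172 + 518} + S{\left(3 \right)}\right) \left(W + 4521\right) = \left(\frac{1}{4172 + 518} + \sqrt{2} \sqrt{3}\right) \left(i \sqrt{4226} + 4521\right) = \left(\frac{1}{4690} + \sqrt{6}\right) \left(4521 + i \sqrt{4226}\right) = \left(4521 + i \sqrt{4226}\right) \left(\frac{1}{4690} + \sqrt{6}\right)$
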